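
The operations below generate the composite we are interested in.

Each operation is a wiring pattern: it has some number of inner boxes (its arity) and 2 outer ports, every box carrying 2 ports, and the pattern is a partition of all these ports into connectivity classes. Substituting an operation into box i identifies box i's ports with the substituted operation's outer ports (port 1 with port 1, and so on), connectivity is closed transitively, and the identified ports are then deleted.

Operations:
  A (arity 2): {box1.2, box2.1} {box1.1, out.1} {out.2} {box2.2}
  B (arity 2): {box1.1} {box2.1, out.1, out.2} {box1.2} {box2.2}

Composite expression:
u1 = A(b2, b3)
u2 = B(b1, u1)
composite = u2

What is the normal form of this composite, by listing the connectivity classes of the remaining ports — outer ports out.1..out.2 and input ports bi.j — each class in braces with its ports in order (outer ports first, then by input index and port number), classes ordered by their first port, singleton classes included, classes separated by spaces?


{out.1, out.2, b2.1} {b1.1} {b1.2} {b2.2, b3.1} {b3.2}

Treat the ports identified at B as solder joints: merge, then drop.
through A, on inputs (b2, b3): {out.1, b2.1} {out.2} {b2.2, b3.1} {b3.2} (out.j = stage outer ports)
through B, on inputs (b1, b2, b3): {out.1, out.2, b2.1} {b1.1} {b1.2} {b2.2, b3.1} {b3.2} (out.j = stage outer ports)


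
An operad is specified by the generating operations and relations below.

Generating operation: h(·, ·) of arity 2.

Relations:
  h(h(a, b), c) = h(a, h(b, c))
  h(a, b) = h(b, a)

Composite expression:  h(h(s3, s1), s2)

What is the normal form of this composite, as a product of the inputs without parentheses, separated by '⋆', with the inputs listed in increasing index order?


s1 ⋆ s2 ⋆ s3

Both nesting and order wash out for h; what remains is which s's occur.
h(s3, s1) linearizes to s3 ⋆ s1
h(h(s3, s1), s2) linearizes to s3 ⋆ s1 ⋆ s2
sorting the factors by input index: s1 ⋆ s2 ⋆ s3


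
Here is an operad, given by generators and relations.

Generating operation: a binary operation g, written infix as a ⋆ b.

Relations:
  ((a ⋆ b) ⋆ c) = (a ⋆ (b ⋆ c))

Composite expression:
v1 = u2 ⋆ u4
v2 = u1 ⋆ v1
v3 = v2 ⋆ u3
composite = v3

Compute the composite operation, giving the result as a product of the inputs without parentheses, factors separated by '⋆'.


u1 ⋆ u2 ⋆ u4 ⋆ u3

Under associativity of g, the answer is the u's in reading order.
(u2 ⋆ u4) reduces to u2 ⋆ u4
(u1 ⋆ (u2 ⋆ u4)) reduces to u1 ⋆ u2 ⋆ u4
((u1 ⋆ (u2 ⋆ u4)) ⋆ u3) reduces to u1 ⋆ u2 ⋆ u4 ⋆ u3


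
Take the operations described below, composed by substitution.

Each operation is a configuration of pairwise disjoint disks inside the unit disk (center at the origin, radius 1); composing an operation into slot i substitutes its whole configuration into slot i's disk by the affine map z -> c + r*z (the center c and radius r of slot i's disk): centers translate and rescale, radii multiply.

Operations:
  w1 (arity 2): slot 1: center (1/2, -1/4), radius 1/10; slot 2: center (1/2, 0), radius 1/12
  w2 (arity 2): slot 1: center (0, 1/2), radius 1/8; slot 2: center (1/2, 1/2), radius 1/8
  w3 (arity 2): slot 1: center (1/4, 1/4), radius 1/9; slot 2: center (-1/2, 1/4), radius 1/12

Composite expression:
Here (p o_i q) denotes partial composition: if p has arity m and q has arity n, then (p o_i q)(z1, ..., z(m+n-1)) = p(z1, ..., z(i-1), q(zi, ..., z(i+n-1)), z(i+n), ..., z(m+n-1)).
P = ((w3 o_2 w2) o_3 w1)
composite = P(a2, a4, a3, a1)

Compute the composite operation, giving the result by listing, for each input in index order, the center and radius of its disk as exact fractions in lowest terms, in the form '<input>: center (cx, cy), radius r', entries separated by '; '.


a1: center (-29/64, 7/24), radius 1/1152; a2: center (1/4, 1/4), radius 1/9; a3: center (-29/64, 37/128), radius 1/960; a4: center (-1/2, 7/24), radius 1/96

Each a-disk chains the slot maps above it in w3; radii multiply.
a2 passes through 1 substitution, ending at center (1/4, 1/4), radius 1/9
a4 passes through 2 substitutions, ending at center (-1/2, 7/24), radius 1/96
a3 passes through 3 substitutions, ending at center (-29/64, 37/128), radius 1/960
a1 passes through 3 substitutions, ending at center (-29/64, 7/24), radius 1/1152


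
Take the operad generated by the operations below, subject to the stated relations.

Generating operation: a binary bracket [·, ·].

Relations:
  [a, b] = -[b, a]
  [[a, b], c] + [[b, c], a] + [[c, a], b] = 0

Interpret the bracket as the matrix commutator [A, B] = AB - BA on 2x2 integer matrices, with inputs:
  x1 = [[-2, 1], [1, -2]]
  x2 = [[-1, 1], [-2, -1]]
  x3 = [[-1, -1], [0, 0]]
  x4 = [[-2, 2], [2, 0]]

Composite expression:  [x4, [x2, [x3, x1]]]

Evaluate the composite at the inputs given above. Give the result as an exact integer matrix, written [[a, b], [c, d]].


[[4, 0], [4, -4]]

[x3, x1] = [[-1, -1], [1, 1]]
[x2, [x3, x1]] = [[-1, 2], [4, 1]]
[x4, [x2, [x3, x1]]] = [[4, 0], [4, -4]]


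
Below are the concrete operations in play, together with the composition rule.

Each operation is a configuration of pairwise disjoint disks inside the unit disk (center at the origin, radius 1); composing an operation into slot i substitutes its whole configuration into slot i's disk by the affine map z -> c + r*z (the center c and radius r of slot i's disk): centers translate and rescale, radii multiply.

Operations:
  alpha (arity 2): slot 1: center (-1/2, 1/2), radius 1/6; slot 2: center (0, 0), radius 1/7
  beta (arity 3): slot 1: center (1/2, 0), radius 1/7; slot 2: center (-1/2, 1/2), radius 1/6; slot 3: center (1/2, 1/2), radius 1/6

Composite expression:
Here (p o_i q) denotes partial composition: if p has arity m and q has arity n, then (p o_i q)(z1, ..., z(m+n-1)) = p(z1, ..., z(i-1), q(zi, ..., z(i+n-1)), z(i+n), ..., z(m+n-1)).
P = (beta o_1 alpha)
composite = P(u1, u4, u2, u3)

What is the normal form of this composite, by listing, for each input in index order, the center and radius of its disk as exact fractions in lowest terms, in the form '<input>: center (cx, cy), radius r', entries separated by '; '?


u1: center (3/7, 1/14), radius 1/42; u2: center (-1/2, 1/2), radius 1/6; u3: center (1/2, 1/2), radius 1/6; u4: center (1/2, 0), radius 1/49

Follow each u-input down from beta: c' goes to c + r*c', radius to r*r'.
for u1, the 2-step affine chain lands on center (3/7, 1/14), radius 1/42
for u4, the 2-step affine chain lands on center (1/2, 0), radius 1/49
for u2, the 1-step affine chain lands on center (-1/2, 1/2), radius 1/6
for u3, the 1-step affine chain lands on center (1/2, 1/2), radius 1/6


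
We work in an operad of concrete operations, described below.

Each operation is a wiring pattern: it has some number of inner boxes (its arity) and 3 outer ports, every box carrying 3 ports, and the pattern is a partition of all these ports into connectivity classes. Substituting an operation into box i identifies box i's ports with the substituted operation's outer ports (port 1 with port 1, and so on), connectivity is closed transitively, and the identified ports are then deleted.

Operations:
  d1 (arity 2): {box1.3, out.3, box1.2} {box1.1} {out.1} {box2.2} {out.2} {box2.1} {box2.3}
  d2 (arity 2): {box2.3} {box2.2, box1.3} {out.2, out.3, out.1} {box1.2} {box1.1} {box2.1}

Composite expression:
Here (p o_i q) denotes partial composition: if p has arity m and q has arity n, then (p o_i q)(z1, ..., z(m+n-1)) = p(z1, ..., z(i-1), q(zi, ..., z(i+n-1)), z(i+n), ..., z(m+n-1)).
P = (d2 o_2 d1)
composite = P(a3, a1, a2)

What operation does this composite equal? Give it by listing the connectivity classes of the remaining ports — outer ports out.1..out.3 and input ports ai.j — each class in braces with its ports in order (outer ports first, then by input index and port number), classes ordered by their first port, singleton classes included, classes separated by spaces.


{out.1, out.2, out.3} {a1.1} {a1.2, a1.3} {a2.1} {a2.2} {a2.3} {a3.1} {a3.2} {a3.3}

Treat the ports identified at d2 as solder joints: merge, then drop.
through d1, on inputs (a1, a2): {out.1} {out.2} {out.3, a1.2, a1.3} {a1.1} {a2.1} {a2.2} {a2.3} (out.j = stage outer ports)
through d2, on inputs (a3, a1, a2): {out.1, out.2, out.3} {a1.1} {a1.2, a1.3} {a2.1} {a2.2} {a2.3} {a3.1} {a3.2} {a3.3} (out.j = stage outer ports)


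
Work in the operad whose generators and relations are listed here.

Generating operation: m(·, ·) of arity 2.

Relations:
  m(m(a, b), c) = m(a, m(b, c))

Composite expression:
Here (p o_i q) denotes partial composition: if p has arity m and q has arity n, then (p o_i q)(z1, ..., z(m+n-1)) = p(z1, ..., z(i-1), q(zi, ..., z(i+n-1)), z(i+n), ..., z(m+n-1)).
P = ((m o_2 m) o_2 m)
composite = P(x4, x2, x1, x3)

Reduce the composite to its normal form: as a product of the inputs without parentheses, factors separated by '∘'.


x4 ∘ x2 ∘ x1 ∘ x3

Associativity of m dissolves the nesting; only the x-input order survives.
m(x2, x1) collapses to x2 ∘ x1
m(m(x2, x1), x3) collapses to x2 ∘ x1 ∘ x3
m(x4, m(m(x2, x1), x3)) collapses to x4 ∘ x2 ∘ x1 ∘ x3


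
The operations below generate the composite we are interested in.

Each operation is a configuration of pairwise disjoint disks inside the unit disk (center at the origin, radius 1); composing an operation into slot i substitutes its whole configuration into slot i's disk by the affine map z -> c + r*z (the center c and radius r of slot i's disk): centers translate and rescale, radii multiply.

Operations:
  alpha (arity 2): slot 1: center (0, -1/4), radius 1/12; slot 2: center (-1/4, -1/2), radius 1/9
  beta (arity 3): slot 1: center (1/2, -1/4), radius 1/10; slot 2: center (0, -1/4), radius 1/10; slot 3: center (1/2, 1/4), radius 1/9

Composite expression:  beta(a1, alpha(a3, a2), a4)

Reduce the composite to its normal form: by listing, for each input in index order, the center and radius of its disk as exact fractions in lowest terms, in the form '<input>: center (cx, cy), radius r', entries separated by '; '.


Only the slot chain above each a matters under beta; compose those maps.
a1 passes through 1 substitution, ending at center (1/2, -1/4), radius 1/10
a3 passes through 2 substitutions, ending at center (0, -11/40), radius 1/120
a2 passes through 2 substitutions, ending at center (-1/40, -3/10), radius 1/90
a4 passes through 1 substitution, ending at center (1/2, 1/4), radius 1/9

a1: center (1/2, -1/4), radius 1/10; a2: center (-1/40, -3/10), radius 1/90; a3: center (0, -11/40), radius 1/120; a4: center (1/2, 1/4), radius 1/9


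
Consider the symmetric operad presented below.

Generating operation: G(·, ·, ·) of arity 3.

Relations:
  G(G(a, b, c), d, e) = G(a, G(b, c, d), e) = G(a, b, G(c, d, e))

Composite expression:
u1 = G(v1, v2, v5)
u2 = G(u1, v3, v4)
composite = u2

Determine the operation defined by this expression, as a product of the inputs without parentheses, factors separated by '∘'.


v1 ∘ v2 ∘ v5 ∘ v3 ∘ v4


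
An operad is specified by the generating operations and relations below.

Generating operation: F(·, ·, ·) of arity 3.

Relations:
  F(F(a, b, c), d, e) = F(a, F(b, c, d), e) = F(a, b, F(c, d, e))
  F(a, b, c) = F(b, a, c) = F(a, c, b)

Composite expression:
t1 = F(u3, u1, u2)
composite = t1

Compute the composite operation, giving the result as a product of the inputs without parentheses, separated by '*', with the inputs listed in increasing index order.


Reordering under F is free, so list the u-inputs canonically.
F(u3, u1, u2) spells out as u3 * u1 * u2
rearranged into index order: u1 * u2 * u3

u1 * u2 * u3


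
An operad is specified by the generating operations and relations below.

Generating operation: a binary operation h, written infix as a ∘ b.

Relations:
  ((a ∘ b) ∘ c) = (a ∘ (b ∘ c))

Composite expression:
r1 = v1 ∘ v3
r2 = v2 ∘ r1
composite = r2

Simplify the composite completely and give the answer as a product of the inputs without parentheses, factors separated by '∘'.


v2 ∘ v1 ∘ v3

Every regrouping of h is equal, so read the v-inputs in written order.
(v1 ∘ v3) reduces to v1 ∘ v3
(v2 ∘ (v1 ∘ v3)) reduces to v2 ∘ v1 ∘ v3


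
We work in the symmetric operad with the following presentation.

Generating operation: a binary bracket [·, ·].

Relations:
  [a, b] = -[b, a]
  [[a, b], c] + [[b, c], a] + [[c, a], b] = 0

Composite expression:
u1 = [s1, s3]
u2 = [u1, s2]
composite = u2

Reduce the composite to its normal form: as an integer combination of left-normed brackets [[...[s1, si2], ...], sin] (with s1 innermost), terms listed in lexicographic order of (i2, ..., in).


[[s1, s3], s2]

Antisymmetry and Jacobi reduce to s1-anchored left-normed brackets.
Composite bracket: [[s1, s3], s2]
Each bracket splits as ab - ba, giving 4 signed words (2^2 = 4).
Coefficients come from the s1-initial words:
  sign of s1s3s2 is +1, so it contributes +[[s1, s3], s2]


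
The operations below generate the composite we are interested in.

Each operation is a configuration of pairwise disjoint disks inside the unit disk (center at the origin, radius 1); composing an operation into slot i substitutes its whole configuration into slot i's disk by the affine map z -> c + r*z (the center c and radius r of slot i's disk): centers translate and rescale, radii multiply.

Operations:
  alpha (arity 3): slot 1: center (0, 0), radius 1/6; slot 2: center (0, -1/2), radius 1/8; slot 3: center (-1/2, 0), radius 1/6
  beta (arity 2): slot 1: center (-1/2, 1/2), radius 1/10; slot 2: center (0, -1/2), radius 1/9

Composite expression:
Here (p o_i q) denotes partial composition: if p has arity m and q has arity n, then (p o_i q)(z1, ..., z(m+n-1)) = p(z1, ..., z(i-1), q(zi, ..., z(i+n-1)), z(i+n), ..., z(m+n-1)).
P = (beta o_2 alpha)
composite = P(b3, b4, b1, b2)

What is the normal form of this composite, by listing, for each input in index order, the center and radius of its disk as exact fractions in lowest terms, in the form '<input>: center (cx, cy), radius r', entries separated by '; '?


b1: center (0, -5/9), radius 1/72; b2: center (-1/18, -1/2), radius 1/54; b3: center (-1/2, 1/2), radius 1/10; b4: center (0, -1/2), radius 1/54

Below beta, radii multiply path by path; the b-disk centers shift.
input b3: composing its 1 substitution step yields center (-1/2, 1/2), radius 1/10
input b4: composing its 2 substitution steps yields center (0, -1/2), radius 1/54
input b1: composing its 2 substitution steps yields center (0, -5/9), radius 1/72
input b2: composing its 2 substitution steps yields center (-1/18, -1/2), radius 1/54


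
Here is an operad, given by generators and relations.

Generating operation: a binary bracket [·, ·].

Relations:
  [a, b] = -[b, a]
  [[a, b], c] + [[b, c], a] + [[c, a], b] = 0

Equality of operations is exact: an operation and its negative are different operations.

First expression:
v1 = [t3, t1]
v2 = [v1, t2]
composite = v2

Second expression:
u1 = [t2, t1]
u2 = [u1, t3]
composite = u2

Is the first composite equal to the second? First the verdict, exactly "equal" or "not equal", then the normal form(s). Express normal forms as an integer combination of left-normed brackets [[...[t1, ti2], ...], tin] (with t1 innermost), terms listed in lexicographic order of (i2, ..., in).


not equal — first -[[t1, t3], t2], second -[[t1, t2], t3]

Reducing the first expression gives -[[t1, t3], t2]
Reducing the second expression gives -[[t1, t2], t3]
The normal forms differ: not equal.


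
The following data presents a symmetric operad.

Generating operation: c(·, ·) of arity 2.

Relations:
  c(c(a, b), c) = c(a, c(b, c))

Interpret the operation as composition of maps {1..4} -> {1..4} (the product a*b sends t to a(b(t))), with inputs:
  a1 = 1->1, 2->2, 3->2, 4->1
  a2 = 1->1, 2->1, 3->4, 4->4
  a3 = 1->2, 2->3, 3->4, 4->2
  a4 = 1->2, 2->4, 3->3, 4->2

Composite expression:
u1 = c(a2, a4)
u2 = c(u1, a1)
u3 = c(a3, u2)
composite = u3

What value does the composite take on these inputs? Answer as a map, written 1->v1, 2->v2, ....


1->2, 2->2, 3->2, 4->2

c(a2, a4) = 1->1, 2->4, 3->4, 4->1
c(c(a2, a4), a1) = 1->1, 2->4, 3->4, 4->1
c(a3, c(c(a2, a4), a1)) = 1->2, 2->2, 3->2, 4->2


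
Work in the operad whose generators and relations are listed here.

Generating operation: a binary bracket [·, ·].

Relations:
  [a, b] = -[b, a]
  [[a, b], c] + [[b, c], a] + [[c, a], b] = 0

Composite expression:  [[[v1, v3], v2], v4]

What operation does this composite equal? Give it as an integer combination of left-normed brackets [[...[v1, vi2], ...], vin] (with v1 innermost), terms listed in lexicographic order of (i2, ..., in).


[[[v1, v3], v2], v4]

In the tensor algebra, words opening v1 carry the v1-anchored form.
Composite bracket: [[[v1, v3], v2], v4]
Full expansion: 8 signed words from ab - ba (2^3 = 8).
Only words starting with v1 matter:
  v1v3v2v4 (sign +1) contributes +[[[v1, v3], v2], v4]


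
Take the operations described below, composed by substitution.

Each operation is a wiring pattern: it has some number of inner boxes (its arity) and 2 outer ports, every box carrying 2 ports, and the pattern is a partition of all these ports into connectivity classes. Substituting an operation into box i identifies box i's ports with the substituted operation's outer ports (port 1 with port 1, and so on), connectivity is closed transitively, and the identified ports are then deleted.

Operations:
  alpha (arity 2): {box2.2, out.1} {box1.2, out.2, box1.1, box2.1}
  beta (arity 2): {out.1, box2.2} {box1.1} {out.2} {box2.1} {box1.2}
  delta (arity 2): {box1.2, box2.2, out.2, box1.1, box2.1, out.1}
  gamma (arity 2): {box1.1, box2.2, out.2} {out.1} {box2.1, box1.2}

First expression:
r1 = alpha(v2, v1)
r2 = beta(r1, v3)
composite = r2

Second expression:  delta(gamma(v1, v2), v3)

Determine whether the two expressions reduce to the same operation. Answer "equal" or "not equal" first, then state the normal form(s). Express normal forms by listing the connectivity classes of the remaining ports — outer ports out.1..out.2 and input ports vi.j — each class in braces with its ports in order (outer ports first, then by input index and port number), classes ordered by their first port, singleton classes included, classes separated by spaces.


The first composite normalizes to {out.1, v3.2} {out.2} {v1.1, v2.1, v2.2} {v1.2} {v3.1}
The second composite normalizes to {out.1, out.2, v1.1, v2.2, v3.1, v3.2} {v1.2, v2.1}
Distinct normal forms: not equal.

not equal — first {out.1, v3.2} {out.2} {v1.1, v2.1, v2.2} {v1.2} {v3.1}, second {out.1, out.2, v1.1, v2.2, v3.1, v3.2} {v1.2, v2.1}


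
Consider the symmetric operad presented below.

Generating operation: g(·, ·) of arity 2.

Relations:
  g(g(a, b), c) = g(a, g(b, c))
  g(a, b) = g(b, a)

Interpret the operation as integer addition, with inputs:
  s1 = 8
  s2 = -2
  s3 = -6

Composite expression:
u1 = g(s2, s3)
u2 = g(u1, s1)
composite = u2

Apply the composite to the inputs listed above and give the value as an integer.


g(s2, s3) = -8
g(g(s2, s3), s1) = 0

0


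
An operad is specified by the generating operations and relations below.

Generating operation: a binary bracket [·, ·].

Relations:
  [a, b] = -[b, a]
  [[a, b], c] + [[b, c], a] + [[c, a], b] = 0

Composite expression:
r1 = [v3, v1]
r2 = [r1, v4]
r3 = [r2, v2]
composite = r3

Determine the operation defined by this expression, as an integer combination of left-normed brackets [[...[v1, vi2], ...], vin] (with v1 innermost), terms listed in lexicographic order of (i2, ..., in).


-[[[v1, v3], v4], v2]

Antisymmetry and Jacobi reduce to v1-anchored left-normed brackets.
Composite bracket: [[[v3, v1], v4], v2]
Applying ab - ba throughout gives 8 signed words (2^3 = 8).
Collect the words opening with v1:
  v1v3v4v2 (sign -1) contributes -[[[v1, v3], v4], v2]


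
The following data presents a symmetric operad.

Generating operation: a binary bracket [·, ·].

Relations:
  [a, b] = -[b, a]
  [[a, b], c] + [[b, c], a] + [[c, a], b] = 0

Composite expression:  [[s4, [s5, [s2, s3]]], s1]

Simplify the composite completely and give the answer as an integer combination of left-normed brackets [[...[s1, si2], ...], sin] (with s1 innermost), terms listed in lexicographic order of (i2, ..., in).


In the tensor algebra, words opening s1 carry the s1-anchored form.
Composite bracket: [[s4, [s5, [s2, s3]]], s1]
Expanding via [a, b] = ab - ba: 16 signed words (2^4 = 16).
Keep just the words that open with s1:
  from s1s2s3s5s4, sign -1: term -[[[[s1, s2], s3], s5], s4]
  from s1s3s2s5s4, sign +1: term +[[[[s1, s3], s2], s5], s4]
  from s1s4s2s3s5, sign +1: term +[[[[s1, s4], s2], s3], s5]
  from s1s4s3s2s5, sign -1: term -[[[[s1, s4], s3], s2], s5]
  from s1s4s5s2s3, sign -1: term -[[[[s1, s4], s5], s2], s3]
  from s1s4s5s3s2, sign +1: term +[[[[s1, s4], s5], s3], s2]
  from s1s5s2s3s4, sign +1: term +[[[[s1, s5], s2], s3], s4]
  from s1s5s3s2s4, sign -1: term -[[[[s1, s5], s3], s2], s4]

-[[[[s1, s2], s3], s5], s4] + [[[[s1, s3], s2], s5], s4] + [[[[s1, s4], s2], s3], s5] - [[[[s1, s4], s3], s2], s5] - [[[[s1, s4], s5], s2], s3] + [[[[s1, s4], s5], s3], s2] + [[[[s1, s5], s2], s3], s4] - [[[[s1, s5], s3], s2], s4]


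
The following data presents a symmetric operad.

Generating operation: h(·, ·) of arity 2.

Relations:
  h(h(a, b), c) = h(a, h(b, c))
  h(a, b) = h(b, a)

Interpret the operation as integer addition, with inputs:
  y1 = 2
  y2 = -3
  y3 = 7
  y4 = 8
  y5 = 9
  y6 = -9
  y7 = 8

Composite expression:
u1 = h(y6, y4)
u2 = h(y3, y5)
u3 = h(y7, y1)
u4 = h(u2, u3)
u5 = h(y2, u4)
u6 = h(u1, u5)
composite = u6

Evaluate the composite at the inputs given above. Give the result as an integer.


22


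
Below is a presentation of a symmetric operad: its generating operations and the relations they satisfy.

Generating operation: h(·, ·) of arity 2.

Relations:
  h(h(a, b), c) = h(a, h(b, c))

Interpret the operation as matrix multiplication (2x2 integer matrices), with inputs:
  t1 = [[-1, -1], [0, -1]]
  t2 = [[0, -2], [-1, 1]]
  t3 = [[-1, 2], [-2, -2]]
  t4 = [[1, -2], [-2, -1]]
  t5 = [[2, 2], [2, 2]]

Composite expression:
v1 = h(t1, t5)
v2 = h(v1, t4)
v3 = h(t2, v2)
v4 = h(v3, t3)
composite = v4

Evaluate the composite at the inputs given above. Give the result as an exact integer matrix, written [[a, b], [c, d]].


h(t1, t5) = [[-4, -4], [-2, -2]]
h(h(t1, t5), t4) = [[4, 12], [2, 6]]
h(t2, h(h(t1, t5), t4)) = [[-4, -12], [-2, -6]]
h(h(t2, h(h(t1, t5), t4)), t3) = [[28, 16], [14, 8]]

[[28, 16], [14, 8]]


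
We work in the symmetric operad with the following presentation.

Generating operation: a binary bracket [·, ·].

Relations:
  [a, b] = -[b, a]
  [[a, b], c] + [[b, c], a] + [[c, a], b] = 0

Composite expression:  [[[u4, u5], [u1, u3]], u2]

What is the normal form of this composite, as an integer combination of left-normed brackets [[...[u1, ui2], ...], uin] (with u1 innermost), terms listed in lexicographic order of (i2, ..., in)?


-[[[[u1, u3], u4], u5], u2] + [[[[u1, u3], u5], u4], u2]

Skip Jacobi rewriting: expand, keep u1-initial words, read off terms.
Composite bracket: [[[u4, u5], [u1, u3]], u2]
Full expansion: 16 signed words from ab - ba (2^4 = 16).
Words beginning with u1 determine it all:
  word u1u3u4u5u2 has sign -1, contributing -[[[[u1, u3], u4], u5], u2]
  word u1u3u5u4u2 has sign +1, contributing +[[[[u1, u3], u5], u4], u2]


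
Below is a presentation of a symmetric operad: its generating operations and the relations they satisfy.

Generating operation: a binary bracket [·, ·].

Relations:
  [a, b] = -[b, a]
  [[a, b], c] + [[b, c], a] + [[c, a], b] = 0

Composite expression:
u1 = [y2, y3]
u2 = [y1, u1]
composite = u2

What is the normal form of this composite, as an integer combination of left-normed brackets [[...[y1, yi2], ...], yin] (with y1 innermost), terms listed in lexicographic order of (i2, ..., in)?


A multilinear Lie element is pinned by y1-initial words (y1 innermost).
Composite bracket: [y1, [y2, y3]]
Applying ab - ba throughout gives 4 signed words (2^2 = 4).
Words beginning with y1 determine it all:
  y1y2y3 (sign +1) contributes +[[y1, y2], y3]
  y1y3y2 (sign -1) contributes -[[y1, y3], y2]

[[y1, y2], y3] - [[y1, y3], y2]


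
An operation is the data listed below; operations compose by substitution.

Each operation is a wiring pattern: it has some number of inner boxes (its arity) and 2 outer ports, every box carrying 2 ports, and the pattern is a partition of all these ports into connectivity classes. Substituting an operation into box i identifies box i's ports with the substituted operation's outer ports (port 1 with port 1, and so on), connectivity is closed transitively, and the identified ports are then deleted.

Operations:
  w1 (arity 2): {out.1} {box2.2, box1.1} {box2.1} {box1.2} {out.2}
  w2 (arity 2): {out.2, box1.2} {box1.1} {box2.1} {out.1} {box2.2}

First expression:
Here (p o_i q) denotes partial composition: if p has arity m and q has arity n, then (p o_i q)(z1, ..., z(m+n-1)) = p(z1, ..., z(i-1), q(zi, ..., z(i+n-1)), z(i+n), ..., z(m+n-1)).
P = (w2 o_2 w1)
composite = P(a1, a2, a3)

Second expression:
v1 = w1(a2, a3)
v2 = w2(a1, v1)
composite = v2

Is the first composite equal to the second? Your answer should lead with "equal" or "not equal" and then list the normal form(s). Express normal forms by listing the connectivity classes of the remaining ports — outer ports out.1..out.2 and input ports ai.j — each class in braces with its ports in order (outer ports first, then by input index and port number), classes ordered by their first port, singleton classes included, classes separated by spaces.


equal: each reduces to {out.1} {out.2, a1.2} {a1.1} {a2.1, a3.2} {a2.2} {a3.1}

The first expression, normalized: {out.1} {out.2, a1.2} {a1.1} {a2.1, a3.2} {a2.2} {a3.1}
The second expression, normalized: {out.1} {out.2, a1.2} {a1.1} {a2.1, a3.2} {a2.2} {a3.1}
The forms coincide; equal.


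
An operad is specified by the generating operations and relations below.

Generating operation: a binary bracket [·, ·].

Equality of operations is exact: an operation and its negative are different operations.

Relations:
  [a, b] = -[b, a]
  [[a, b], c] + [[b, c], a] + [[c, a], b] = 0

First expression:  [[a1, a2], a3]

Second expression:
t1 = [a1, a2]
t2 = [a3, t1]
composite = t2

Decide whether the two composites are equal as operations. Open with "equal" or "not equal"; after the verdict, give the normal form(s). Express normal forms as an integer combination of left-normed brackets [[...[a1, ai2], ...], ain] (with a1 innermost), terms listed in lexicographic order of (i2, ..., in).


not equal; first: [[a1, a2], a3]; second: -[[a1, a2], a3]

Normal form of the first expression: [[a1, a2], a3]
Normal form of the second expression: -[[a1, a2], a3]
They disagree, so not equal.


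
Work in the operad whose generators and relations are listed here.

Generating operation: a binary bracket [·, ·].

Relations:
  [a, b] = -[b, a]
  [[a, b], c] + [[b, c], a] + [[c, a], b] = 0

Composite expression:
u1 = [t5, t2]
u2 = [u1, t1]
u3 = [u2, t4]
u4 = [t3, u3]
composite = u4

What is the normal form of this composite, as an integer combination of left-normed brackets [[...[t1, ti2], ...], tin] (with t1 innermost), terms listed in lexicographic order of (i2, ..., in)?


-[[[[t1, t2], t5], t4], t3] + [[[[t1, t5], t2], t4], t3]

Left-normed coefficients sit on the t1-initial expansion words.
Composite bracket: [t3, [[[t5, t2], t1], t4]]
Applying ab - ba throughout gives 16 signed words (2^4 = 16).
Coefficients come from the t1-initial words:
  sign of t1t2t5t4t3 is -1, so it contributes -[[[[t1, t2], t5], t4], t3]
  sign of t1t5t2t4t3 is +1, so it contributes +[[[[t1, t5], t2], t4], t3]


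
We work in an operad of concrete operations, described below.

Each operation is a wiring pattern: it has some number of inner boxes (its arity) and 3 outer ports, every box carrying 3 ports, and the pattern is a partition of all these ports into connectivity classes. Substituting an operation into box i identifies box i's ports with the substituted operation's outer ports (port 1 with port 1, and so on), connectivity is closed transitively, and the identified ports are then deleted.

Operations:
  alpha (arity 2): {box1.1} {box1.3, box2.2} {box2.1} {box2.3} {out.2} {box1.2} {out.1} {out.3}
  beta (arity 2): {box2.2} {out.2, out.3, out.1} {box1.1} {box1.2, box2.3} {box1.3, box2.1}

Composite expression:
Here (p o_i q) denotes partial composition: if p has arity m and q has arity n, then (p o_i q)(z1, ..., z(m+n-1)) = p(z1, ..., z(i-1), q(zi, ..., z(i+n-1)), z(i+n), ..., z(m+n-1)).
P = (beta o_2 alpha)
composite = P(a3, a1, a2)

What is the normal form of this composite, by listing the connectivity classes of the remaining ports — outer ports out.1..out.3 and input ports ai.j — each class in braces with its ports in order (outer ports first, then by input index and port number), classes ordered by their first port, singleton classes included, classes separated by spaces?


{out.1, out.2, out.3} {a1.1} {a1.2} {a1.3, a2.2} {a2.1} {a2.3} {a3.1} {a3.2} {a3.3}

After gluing at beta, chains via deleted ports link the a-ports.
alpha over (a1, a2) gives {out.1} {out.2} {out.3} {a1.1} {a1.2} {a1.3, a2.2} {a2.1} {a2.3}, out.j being that stage's outer ports
beta over (a3, a1, a2) gives {out.1, out.2, out.3} {a1.1} {a1.2} {a1.3, a2.2} {a2.1} {a2.3} {a3.1} {a3.2} {a3.3}, out.j being that stage's outer ports


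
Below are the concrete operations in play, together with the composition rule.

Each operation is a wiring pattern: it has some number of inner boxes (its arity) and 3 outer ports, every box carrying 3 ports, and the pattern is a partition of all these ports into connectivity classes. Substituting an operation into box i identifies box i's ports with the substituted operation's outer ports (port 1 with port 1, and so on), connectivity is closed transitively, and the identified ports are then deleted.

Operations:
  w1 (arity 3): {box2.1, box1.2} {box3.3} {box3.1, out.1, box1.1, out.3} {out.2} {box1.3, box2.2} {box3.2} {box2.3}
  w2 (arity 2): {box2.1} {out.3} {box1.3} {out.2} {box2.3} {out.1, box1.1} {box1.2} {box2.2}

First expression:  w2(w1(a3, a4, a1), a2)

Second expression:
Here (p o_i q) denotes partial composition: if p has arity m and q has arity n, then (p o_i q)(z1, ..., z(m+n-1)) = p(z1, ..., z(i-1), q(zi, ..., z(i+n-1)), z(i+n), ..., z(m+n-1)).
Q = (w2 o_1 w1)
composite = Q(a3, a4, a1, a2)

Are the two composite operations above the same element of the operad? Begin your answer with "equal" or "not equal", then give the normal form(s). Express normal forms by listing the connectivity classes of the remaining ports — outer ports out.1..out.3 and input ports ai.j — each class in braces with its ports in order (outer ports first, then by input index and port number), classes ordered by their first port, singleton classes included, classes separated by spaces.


The first expression reduces to {out.1, a1.1, a3.1} {out.2} {out.3} {a1.2} {a1.3} {a2.1} {a2.2} {a2.3} {a3.2, a4.1} {a3.3, a4.2} {a4.3}
The second expression reduces to {out.1, a1.1, a3.1} {out.2} {out.3} {a1.2} {a1.3} {a2.1} {a2.2} {a2.3} {a3.2, a4.1} {a3.3, a4.2} {a4.3}
Both agree, so they are equal.

equal; both compose to {out.1, a1.1, a3.1} {out.2} {out.3} {a1.2} {a1.3} {a2.1} {a2.2} {a2.3} {a3.2, a4.1} {a3.3, a4.2} {a4.3}


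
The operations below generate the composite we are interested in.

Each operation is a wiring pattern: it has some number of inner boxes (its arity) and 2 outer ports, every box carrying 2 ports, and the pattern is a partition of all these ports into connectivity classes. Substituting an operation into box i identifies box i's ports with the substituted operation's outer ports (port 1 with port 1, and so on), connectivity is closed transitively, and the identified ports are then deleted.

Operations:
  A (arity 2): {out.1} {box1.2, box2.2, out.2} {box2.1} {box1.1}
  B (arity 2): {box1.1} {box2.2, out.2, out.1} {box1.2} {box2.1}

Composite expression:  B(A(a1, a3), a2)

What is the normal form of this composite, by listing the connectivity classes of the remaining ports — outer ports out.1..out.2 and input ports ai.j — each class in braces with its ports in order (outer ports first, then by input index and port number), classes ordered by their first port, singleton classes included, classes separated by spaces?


{out.1, out.2, a2.2} {a1.1} {a1.2, a3.2} {a2.1} {a3.1}

Treat the ports identified at B as solder joints: merge, then drop.
composing A on (a1, a3), with out.j its own outer ports: {out.1} {out.2, a1.2, a3.2} {a1.1} {a3.1}
composing B on (a1, a3, a2), with out.j its own outer ports: {out.1, out.2, a2.2} {a1.1} {a1.2, a3.2} {a2.1} {a3.1}


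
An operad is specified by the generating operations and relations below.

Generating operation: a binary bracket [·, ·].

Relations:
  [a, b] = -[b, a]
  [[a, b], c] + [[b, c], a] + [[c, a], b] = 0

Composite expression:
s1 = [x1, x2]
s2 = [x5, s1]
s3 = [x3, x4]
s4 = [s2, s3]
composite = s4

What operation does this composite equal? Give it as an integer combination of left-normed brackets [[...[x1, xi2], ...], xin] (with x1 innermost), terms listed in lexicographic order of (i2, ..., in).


In the tensor algebra, words opening x1 carry the x1-anchored form.
Composite bracket: [[x5, [x1, x2]], [x3, x4]]
Full expansion: 16 signed words from ab - ba (2^4 = 16).
Only words starting with x1 matter:
  sign of x1x2x5x3x4 is -1, so it contributes -[[[[x1, x2], x5], x3], x4]
  sign of x1x2x5x4x3 is +1, so it contributes +[[[[x1, x2], x5], x4], x3]

-[[[[x1, x2], x5], x3], x4] + [[[[x1, x2], x5], x4], x3]


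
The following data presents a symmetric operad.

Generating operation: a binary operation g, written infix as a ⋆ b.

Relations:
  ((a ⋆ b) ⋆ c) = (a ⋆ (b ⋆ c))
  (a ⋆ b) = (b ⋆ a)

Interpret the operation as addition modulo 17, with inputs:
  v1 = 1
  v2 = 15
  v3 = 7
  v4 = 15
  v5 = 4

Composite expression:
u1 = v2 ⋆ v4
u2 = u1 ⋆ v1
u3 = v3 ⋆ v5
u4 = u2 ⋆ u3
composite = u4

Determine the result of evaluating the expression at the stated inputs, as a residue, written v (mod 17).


8 (mod 17)

(v2 ⋆ v4) = 13
((v2 ⋆ v4) ⋆ v1) = 14
(v3 ⋆ v5) = 11
(((v2 ⋆ v4) ⋆ v1) ⋆ (v3 ⋆ v5)) = 8


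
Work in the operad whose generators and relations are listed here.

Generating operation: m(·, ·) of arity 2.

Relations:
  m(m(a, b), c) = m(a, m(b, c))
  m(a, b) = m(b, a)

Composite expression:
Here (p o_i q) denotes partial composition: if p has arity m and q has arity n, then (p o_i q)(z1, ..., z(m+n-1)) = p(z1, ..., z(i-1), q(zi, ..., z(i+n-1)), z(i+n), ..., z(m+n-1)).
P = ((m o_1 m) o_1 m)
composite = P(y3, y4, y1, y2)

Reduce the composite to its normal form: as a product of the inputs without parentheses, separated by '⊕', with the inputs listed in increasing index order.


Any arrangement under m is one operation, so sort the y-inputs.
m(y3, y4) reduces to y3 ⊕ y4
m(m(y3, y4), y1) reduces to y3 ⊕ y4 ⊕ y1
m(m(m(y3, y4), y1), y2) reduces to y3 ⊕ y4 ⊕ y1 ⊕ y2
reordering the factors by index: y1 ⊕ y2 ⊕ y3 ⊕ y4

y1 ⊕ y2 ⊕ y3 ⊕ y4


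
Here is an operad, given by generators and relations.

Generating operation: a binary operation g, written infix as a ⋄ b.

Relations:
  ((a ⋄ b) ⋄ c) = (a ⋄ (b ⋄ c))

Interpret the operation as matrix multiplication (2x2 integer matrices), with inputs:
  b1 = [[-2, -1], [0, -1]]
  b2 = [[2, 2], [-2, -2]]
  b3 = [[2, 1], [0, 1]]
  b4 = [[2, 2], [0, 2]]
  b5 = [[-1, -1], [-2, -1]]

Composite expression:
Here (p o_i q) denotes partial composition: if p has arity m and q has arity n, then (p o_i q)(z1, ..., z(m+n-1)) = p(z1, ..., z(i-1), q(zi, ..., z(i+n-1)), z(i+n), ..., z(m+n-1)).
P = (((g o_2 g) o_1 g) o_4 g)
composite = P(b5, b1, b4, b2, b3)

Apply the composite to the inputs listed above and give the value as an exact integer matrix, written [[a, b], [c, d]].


[[-16, -16], [-24, -24]]

(b5 ⋄ b1) = [[2, 2], [4, 3]]
(b2 ⋄ b3) = [[4, 4], [-4, -4]]
(b4 ⋄ (b2 ⋄ b3)) = [[0, 0], [-8, -8]]
((b5 ⋄ b1) ⋄ (b4 ⋄ (b2 ⋄ b3))) = [[-16, -16], [-24, -24]]


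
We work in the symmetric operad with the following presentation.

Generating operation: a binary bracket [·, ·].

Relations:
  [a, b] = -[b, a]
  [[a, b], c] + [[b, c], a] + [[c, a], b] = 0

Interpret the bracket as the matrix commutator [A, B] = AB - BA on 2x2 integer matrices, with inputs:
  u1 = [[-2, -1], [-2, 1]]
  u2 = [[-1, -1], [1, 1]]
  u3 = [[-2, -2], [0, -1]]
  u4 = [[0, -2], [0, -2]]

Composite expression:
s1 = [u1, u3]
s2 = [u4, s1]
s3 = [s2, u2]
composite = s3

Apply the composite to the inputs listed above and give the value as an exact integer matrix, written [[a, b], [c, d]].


[[-10, -4], [16, 10]]

[u1, u3] = [[-4, 5], [2, 4]]
[u4, [u1, u3]] = [[-4, -6], [-4, 4]]
[[u4, [u1, u3]], u2] = [[-10, -4], [16, 10]]


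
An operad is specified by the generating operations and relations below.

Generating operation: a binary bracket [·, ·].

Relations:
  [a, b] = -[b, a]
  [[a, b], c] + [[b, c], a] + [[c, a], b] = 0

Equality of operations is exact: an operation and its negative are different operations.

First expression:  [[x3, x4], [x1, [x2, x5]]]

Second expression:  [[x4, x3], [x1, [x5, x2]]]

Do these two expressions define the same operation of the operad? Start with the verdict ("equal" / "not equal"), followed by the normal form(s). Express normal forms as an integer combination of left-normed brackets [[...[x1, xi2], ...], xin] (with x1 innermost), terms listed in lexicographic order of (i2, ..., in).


equal; the common form is -[[[[x1, x2], x5], x3], x4] + [[[[x1, x2], x5], x4], x3] + [[[[x1, x5], x2], x3], x4] - [[[[x1, x5], x2], x4], x3]

Reducing the first expression gives -[[[[x1, x2], x5], x3], x4] + [[[[x1, x2], x5], x4], x3] + [[[[x1, x5], x2], x3], x4] - [[[[x1, x5], x2], x4], x3]
Reducing the second expression gives -[[[[x1, x2], x5], x3], x4] + [[[[x1, x2], x5], x4], x3] + [[[[x1, x5], x2], x3], x4] - [[[[x1, x5], x2], x4], x3]
Identical normal forms: equal.


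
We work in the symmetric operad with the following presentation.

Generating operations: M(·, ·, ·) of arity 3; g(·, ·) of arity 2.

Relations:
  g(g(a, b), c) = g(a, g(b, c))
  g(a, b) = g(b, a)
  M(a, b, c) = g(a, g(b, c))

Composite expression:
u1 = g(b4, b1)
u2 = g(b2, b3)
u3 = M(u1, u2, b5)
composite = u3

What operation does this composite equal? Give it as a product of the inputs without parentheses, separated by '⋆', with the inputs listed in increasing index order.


b1 ⋆ b2 ⋆ b3 ⋆ b4 ⋆ b5


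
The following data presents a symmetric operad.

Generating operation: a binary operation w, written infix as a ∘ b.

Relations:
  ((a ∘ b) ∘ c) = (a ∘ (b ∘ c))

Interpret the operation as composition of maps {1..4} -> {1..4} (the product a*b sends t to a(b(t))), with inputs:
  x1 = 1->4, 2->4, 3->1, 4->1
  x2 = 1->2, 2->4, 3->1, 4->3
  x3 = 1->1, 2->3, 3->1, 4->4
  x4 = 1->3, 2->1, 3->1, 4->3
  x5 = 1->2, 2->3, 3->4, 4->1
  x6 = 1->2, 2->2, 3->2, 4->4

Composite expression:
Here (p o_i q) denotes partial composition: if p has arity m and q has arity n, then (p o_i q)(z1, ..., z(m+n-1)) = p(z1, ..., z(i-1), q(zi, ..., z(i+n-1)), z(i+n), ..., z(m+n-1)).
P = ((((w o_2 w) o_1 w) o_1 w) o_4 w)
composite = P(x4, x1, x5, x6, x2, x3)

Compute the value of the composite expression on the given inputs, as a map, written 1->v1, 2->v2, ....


1->3, 2->3, 3->3, 4->3


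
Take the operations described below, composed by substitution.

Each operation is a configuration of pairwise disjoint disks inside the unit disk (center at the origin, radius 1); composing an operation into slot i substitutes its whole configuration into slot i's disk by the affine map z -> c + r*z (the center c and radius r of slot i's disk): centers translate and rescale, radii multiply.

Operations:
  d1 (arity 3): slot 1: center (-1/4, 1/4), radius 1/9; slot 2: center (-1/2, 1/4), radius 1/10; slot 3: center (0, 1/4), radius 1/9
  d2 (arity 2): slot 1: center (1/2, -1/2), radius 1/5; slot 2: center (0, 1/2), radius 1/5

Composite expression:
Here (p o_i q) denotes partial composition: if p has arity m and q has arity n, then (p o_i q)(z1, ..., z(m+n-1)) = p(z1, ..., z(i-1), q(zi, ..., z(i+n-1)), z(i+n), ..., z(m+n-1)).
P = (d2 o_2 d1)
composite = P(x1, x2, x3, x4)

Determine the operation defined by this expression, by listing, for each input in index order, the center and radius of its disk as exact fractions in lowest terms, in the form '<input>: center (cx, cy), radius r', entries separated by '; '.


Only the slot chain above each x matters under d2; compose those maps.
x1: after 1 affine step, its disk has center (1/2, -1/2), radius 1/5
x2: after 2 affine steps, its disk has center (-1/20, 11/20), radius 1/45
x3: after 2 affine steps, its disk has center (-1/10, 11/20), radius 1/50
x4: after 2 affine steps, its disk has center (0, 11/20), radius 1/45

x1: center (1/2, -1/2), radius 1/5; x2: center (-1/20, 11/20), radius 1/45; x3: center (-1/10, 11/20), radius 1/50; x4: center (0, 11/20), radius 1/45
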